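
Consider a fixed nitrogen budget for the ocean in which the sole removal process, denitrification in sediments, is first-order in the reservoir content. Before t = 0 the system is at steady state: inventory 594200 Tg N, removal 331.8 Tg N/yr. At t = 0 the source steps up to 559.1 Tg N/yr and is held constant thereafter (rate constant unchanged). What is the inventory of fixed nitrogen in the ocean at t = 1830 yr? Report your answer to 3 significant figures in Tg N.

855000 Tg N

τ = M₀/F₀ = 594200/331.8 = 1791 yr; rate constant k = 1/τ.
New steady state M_∞ = F₁/k = F₁·τ = 559.1 × 1791 = 1.0013×10^6 Tg N.
M(t) = M_∞ + (M₀ − M_∞)·e^(−t/τ); t/τ = 1830/1791 = 1.022, so e^(−t/τ) = 0.3599.
M(t) = 1.0013×10^6 − 407100 × 0.3599 = 854750 Tg N.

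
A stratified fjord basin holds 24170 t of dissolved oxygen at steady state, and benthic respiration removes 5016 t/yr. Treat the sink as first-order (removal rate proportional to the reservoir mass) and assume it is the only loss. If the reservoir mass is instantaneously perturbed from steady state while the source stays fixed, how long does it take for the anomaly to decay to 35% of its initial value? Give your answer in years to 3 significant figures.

For a linear reservoir the anomaly decays as exp(−t/τ) with τ = M/F = 24170/5016 = 4.819 yr.
exp(−t/τ) = 0.35 ⇒ t = −τ ln(0.35) = 4.819 × 1.050 = 5.059 yr.

5.06 yr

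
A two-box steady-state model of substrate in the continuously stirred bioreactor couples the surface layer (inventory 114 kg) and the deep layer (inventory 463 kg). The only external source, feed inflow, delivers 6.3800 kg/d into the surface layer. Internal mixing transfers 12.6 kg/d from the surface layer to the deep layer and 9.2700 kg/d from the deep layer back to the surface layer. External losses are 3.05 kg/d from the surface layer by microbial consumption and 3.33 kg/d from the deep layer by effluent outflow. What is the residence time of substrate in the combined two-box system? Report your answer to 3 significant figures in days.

For the system as a whole, the A↔B exchange is internal and contributes nothing to the throughput; only the external sinks remove mass.
M_total = 114 + 463 = 577.00 kg.
ΣF_external_out = 3.05 + 3.33 = 6.3800 kg/d.
τ = M_total / ΣF_ext = 577.00 / 6.3800 = 90.44 d.

90.4 d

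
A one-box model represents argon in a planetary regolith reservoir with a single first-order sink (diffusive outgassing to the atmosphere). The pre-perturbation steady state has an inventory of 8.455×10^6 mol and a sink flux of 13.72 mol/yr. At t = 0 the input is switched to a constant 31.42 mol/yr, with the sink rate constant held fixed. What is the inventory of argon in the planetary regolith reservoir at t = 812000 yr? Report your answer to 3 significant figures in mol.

1.64×10^7 mol

The sink rate constant is k = F₀/M₀ = 13.72/8.455×10^6 = 1.623×10^-6 yr⁻¹.
Solving dM/dt = F₁ − kM with M(0) = M₀ gives M(t) = F₁/k + (M₀ − F₁/k)·e^(−kt).
F₁/k = 31.42/1.623×10^-6 = 1.9363×10^7 mol; kt = 1.623×10^-6 × 812000 = 1.318, e^(−kt) = 0.2678.
M(812000) = 1.9363×10^7 + (8.455×10^6 − 1.9363×10^7) × 0.2678 = 1.9363×10^7 − 2.921×10^6 = 1.6442×10^7 mol.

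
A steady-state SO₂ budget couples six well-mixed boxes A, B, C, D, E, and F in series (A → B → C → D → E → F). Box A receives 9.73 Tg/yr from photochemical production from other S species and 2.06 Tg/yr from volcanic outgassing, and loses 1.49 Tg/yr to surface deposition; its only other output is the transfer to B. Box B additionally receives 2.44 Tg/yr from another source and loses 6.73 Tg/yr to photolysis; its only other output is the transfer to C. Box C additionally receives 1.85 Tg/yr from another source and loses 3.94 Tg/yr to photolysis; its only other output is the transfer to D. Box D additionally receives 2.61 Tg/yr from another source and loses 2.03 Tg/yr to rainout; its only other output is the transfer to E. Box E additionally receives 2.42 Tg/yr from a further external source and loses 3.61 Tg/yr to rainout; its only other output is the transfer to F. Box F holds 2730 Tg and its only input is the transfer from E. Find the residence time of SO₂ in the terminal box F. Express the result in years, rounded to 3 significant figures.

Box A: F(A→B) = (9.73 + 2.06) − 1.49 = 10.300 Tg/yr.
Box B: F(B→C) = (10.300 + 2.44) − 6.73 = 6.0100 Tg/yr.
Box C: F(C→D) = (6.0100 + 1.85) − 3.94 = 3.9200 Tg/yr.
Box D: F(D→E) = (3.9200 + 2.61) − 2.03 = 4.5000 Tg/yr.
Box E: F(E→F) = (4.5000 + 2.42) − 3.61 = 3.3100 Tg/yr.
Box F throughput = its input = 3.3100 Tg/yr; τ = 2730 / 3.3100 = 824.8 yr.

825 yr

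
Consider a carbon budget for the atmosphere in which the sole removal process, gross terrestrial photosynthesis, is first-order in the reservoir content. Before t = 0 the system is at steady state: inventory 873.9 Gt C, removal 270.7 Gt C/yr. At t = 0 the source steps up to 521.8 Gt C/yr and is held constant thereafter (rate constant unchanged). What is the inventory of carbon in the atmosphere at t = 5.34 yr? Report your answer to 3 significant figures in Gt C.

The sink rate constant is k = F₀/M₀ = 270.7/873.9 = 0.3098 yr⁻¹.
Solving dM/dt = F₁ − kM with M(0) = M₀ gives M(t) = F₁/k + (M₀ − F₁/k)·e^(−kt).
F₁/k = 521.8/0.3098 = 1684.5 Gt C; kt = 0.3098 × 5.34 = 1.654, e^(−kt) = 0.1913.
M(5.34) = 1684.5 + (873.9 − 1684.5) × 0.1913 = 1684.5 − 155.0 = 1529.5 Gt C.

1530 Gt C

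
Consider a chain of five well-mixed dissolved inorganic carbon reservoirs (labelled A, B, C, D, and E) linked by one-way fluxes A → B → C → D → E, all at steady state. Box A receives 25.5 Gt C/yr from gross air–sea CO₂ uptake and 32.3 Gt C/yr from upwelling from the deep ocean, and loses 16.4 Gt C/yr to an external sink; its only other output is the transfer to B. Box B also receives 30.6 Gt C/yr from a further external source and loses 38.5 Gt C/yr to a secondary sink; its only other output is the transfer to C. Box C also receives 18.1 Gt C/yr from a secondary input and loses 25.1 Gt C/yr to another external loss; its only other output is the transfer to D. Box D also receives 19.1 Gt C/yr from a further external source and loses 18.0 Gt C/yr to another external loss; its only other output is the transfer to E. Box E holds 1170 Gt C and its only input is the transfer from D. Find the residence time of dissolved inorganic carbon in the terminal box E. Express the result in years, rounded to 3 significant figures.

Box A: F(A→B) = (25.5 + 32.3) − 16.4 = 41.400 Gt C/yr.
Box B: F(B→C) = (41.400 + 30.6) − 38.5 = 33.500 Gt C/yr.
Box C: F(C→D) = (33.500 + 18.1) − 25.1 = 26.500 Gt C/yr.
Box D: F(D→E) = (26.500 + 19.1) − 18.0 = 27.600 Gt C/yr.
Box E throughput = its input = 27.600 Gt C/yr; τ = 1170 / 27.600 = 42.39 yr.

42.4 yr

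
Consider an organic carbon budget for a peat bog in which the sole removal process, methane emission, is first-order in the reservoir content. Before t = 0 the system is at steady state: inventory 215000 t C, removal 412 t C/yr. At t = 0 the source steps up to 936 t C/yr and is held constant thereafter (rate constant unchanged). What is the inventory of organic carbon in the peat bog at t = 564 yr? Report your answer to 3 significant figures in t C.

396000 t C

Residence time τ = M₀/F₀ = 521.8 yr. The eventual steady state is M_∞ = M₀·(F₁/F₀) = 215000 × 936/412 = 488450 t C.
The anomaly ΔM(t) = M(t) − M_∞ decays as ΔM₀·e^(−t/τ) with ΔM₀ = 215000 − 488450 = −273400 t C.
At t = 564 yr, e^(−t/τ) = e^(−1.081) = 0.3393, so ΔM = −92790 t C and M = 488450 − 92790 = 395660 t C.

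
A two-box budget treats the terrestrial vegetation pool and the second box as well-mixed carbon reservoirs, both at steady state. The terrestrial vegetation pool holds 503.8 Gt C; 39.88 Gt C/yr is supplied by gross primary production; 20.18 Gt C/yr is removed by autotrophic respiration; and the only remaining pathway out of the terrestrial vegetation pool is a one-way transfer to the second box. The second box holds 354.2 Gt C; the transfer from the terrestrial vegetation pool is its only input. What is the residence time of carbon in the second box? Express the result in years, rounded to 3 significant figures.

18.0 yr

Balance the terrestrial vegetation pool: ΣF_in = 39.880 Gt C/yr.
Transfer to the second box = ΣF_in − (20.18) = 19.700 Gt C/yr.
At steady state the output of the second box equals its input, 19.700 Gt C/yr.
τ = M / F = 354.2 / 19.700 = 17.98 yr.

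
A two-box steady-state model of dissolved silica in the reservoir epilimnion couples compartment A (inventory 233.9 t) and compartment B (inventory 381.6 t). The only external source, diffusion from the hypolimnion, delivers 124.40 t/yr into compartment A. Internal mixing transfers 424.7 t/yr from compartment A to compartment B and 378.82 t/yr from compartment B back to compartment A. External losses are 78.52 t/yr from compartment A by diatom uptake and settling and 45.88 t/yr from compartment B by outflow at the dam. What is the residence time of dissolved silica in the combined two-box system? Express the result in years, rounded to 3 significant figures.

Treat the two boxes together as one reservoir: the mixing fluxes between them are internal recycling, so τ = ΣM / Σ(external losses).
M_total = 233.9 + 381.6 = 615.50 t.
ΣF_external_out = 78.52 + 45.88 = 124.40 t/yr.
τ = M_total / ΣF_ext = 615.50 / 124.40 = 4.948 yr.

4.95 yr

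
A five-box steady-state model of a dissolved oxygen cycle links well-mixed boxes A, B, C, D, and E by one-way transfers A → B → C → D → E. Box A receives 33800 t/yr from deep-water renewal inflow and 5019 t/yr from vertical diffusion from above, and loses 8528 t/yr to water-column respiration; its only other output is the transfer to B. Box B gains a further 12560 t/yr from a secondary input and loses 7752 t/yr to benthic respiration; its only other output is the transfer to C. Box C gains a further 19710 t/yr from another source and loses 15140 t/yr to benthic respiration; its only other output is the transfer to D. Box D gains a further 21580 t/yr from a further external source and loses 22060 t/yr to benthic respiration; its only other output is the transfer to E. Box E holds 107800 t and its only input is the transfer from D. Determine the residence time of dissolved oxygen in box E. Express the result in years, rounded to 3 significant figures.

2.75 yr

Box A: F(A→B) = (33800 + 5019) − 8528 = 30291 t/yr.
Box B: F(B→C) = (30291 + 12560) − 7752 = 35099 t/yr.
Box C: F(C→D) = (35099 + 19710) − 15140 = 39669 t/yr.
Box D: F(D→E) = (39669 + 21580) − 22060 = 39189 t/yr.
Box E throughput = its input = 39189 t/yr; τ = 107800 / 39189 = 2.751 yr.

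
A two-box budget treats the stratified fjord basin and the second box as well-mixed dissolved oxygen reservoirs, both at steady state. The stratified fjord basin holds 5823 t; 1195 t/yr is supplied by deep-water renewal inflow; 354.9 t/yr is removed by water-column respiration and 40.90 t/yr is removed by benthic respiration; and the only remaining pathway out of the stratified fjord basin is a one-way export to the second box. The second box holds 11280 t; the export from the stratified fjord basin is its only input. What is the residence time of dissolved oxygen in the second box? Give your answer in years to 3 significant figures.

Balance the stratified fjord basin: ΣF_in = 1195.0 t/yr.
Export to the second box = ΣF_in − (354.9 + 40.90) = 799.20 t/yr.
At steady state the output of the second box equals its input, 799.20 t/yr.
τ = M / F = 11280 / 799.20 = 14.11 yr.

14.1 yr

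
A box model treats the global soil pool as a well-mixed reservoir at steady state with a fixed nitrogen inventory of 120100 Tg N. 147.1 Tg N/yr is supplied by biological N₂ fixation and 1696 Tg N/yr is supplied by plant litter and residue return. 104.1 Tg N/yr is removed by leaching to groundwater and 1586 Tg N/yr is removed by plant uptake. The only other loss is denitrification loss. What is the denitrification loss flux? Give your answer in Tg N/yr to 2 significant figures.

150 Tg N/yr

At steady state ΣF_in = ΣF_out.
ΣF_in = 147.1 + 1696 = 1843.1 Tg N/yr.
Denitrification loss flux = ΣF_in − (104.1 + 1586) = 1843.1 − 1690 = 153.0 Tg N/yr.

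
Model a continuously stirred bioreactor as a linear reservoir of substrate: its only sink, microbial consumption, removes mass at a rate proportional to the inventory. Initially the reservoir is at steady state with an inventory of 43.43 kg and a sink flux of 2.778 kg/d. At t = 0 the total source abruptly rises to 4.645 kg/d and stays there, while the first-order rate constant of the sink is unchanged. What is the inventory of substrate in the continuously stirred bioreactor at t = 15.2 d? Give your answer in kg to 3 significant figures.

The sink rate constant is k = F₀/M₀ = 2.778/43.43 = 0.06397 d⁻¹.
Solving dM/dt = F₁ − kM with M(0) = M₀ gives M(t) = F₁/k + (M₀ − F₁/k)·e^(−kt).
F₁/k = 4.645/0.06397 = 72.618 kg; kt = 0.06397 × 15.2 = 0.9723, e^(−kt) = 0.3782.
M(15.2) = 72.618 + (43.43 − 72.618) × 0.3782 = 72.618 − 11.04 = 61.578 kg.

61.6 kg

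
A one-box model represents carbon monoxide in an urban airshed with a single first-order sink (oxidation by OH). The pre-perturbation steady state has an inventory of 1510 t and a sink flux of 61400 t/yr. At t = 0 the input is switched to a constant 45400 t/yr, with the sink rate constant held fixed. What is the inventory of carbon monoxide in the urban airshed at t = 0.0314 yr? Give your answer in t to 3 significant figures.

1230 t

The sink rate constant is k = F₀/M₀ = 61400/1510 = 40.66 yr⁻¹.
Solving dM/dt = F₁ − kM with M(0) = M₀ gives M(t) = F₁/k + (M₀ − F₁/k)·e^(−kt).
F₁/k = 45400/40.66 = 1116.5 t; kt = 40.66 × 0.0314 = 1.277, e^(−kt) = 0.2789.
M(0.0314) = 1116.5 + (1510 − 1116.5) × 0.2789 = 1116.5 + 109.8 = 1226.3 t.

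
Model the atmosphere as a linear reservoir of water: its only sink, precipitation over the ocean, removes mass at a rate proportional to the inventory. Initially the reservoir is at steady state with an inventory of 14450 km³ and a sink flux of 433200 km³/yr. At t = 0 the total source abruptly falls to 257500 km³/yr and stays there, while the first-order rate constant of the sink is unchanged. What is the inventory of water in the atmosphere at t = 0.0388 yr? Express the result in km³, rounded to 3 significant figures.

10400 km³

The sink rate constant is k = F₀/M₀ = 433200/14450 = 29.98 yr⁻¹.
Solving dM/dt = F₁ − kM with M(0) = M₀ gives M(t) = F₁/k + (M₀ − F₁/k)·e^(−kt).
F₁/k = 257500/29.98 = 8589.3 km³; kt = 29.98 × 0.0388 = 1.163, e^(−kt) = 0.3125.
M(0.0388) = 8589.3 + (14450 − 8589.3) × 0.3125 = 8589.3 + 1831 = 10421 km³.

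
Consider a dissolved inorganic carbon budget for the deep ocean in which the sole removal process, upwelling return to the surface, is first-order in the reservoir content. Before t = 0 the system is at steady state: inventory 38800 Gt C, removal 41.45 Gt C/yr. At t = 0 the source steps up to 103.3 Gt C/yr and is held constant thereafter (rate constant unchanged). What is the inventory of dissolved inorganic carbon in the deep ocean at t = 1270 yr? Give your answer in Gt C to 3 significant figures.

The sink rate constant is k = F₀/M₀ = 41.45/38800 = 0.001068 yr⁻¹.
Solving dM/dt = F₁ − kM with M(0) = M₀ gives M(t) = F₁/k + (M₀ − F₁/k)·e^(−kt).
F₁/k = 103.3/0.001068 = 96696 Gt C; kt = 0.001068 × 1270 = 1.357, e^(−kt) = 0.2575.
M(1270) = 96696 + (38800 − 96696) × 0.2575 = 96696 − 14910 = 81788 Gt C.

81800 Gt C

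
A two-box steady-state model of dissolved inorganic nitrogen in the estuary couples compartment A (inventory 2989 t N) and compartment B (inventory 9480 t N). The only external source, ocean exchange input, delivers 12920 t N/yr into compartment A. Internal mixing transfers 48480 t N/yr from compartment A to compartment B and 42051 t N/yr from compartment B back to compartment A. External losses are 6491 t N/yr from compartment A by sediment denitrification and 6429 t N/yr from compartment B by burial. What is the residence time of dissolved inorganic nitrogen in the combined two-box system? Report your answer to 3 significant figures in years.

0.965 yr

For the system as a whole, the A↔B exchange is internal and contributes nothing to the throughput; only the external sinks remove mass.
M_total = 2989 + 9480 = 12469 t N.
ΣF_external_out = 6491 + 6429 = 12920 t N/yr.
τ = M_total / ΣF_ext = 12469 / 12920 = 0.9651 yr.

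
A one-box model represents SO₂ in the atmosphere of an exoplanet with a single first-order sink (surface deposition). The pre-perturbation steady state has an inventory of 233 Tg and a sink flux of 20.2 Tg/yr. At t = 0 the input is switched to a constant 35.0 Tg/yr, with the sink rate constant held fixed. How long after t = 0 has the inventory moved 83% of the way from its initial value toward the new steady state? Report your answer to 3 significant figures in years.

20.4 yr

τ = M₀/F₀ = 233/20.2 = 11.53 yr.
The remaining gap fraction is e^(−t/τ); 83% covered ⇒ e^(−t/τ) = 0.170.
t = −τ ln(0.170) = 11.53 × 1.772 = 20.44 yr.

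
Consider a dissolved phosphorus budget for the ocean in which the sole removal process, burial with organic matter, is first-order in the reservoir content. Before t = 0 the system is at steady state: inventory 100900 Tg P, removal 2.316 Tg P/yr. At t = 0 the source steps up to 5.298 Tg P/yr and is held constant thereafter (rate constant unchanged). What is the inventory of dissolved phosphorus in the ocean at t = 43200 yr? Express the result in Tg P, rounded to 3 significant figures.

183000 Tg P

Residence time τ = M₀/F₀ = 43570 yr. The eventual steady state is M_∞ = M₀·(F₁/F₀) = 100900 × 5.298/2.316 = 230820 Tg P.
The anomaly ΔM(t) = M(t) − M_∞ decays as ΔM₀·e^(−t/τ) with ΔM₀ = 100900 − 230820 = −129900 Tg P.
At t = 43200 yr, e^(−t/τ) = e^(−0.9916) = 0.3710, so ΔM = −48200 Tg P and M = 230820 − 48200 = 182620 Tg P.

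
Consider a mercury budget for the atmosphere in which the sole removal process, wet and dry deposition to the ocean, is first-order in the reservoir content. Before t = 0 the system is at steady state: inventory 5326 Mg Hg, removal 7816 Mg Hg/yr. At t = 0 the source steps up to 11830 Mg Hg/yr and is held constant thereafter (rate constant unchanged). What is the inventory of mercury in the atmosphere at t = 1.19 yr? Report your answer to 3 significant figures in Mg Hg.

The sink rate constant is k = F₀/M₀ = 7816/5326 = 1.468 yr⁻¹.
Solving dM/dt = F₁ − kM with M(0) = M₀ gives M(t) = F₁/k + (M₀ − F₁/k)·e^(−kt).
F₁/k = 11830/1.468 = 8061.2 Mg Hg; kt = 1.468 × 1.19 = 1.746, e^(−kt) = 0.1744.
M(1.19) = 8061.2 + (5326 − 8061.2) × 0.1744 = 8061.2 − 477.1 = 7584.2 Mg Hg.

7580 Mg Hg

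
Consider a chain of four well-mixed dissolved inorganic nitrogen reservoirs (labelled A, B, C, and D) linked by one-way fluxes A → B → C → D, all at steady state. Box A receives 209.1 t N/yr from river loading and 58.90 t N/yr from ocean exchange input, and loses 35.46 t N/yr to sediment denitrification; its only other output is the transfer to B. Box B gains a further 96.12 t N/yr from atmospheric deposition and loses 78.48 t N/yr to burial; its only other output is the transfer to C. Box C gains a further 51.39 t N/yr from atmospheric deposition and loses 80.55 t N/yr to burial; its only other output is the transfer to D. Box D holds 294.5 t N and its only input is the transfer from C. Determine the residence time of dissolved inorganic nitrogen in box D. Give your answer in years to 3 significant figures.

1.33 yr

Box A: F(A→B) = (209.1 + 58.90) − 35.46 = 232.54 t N/yr.
Box B: F(B→C) = (232.54 + 96.12) − 78.48 = 250.18 t N/yr.
Box C: F(C→D) = (250.18 + 51.39) − 80.55 = 221.02 t N/yr.
Box D throughput = its input = 221.02 t N/yr; τ = 294.5 / 221.02 = 1.332 yr.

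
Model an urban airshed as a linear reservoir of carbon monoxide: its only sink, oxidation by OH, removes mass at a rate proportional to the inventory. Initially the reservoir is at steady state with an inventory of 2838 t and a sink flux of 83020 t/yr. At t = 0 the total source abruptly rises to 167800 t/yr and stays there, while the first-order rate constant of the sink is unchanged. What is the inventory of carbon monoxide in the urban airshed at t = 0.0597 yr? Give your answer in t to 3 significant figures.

5230 t

Residence time τ = M₀/F₀ = 0.03418 yr. The eventual steady state is M_∞ = M₀·(F₁/F₀) = 2838 × 167800/83020 = 5736.2 t.
The anomaly ΔM(t) = M(t) − M_∞ decays as ΔM₀·e^(−t/τ) with ΔM₀ = 2838 − 5736.2 = −2898 t.
At t = 0.0597 yr, e^(−t/τ) = e^(−1.746) = 0.1744, so ΔM = −505.4 t and M = 5736.2 − 505.4 = 5230.7 t.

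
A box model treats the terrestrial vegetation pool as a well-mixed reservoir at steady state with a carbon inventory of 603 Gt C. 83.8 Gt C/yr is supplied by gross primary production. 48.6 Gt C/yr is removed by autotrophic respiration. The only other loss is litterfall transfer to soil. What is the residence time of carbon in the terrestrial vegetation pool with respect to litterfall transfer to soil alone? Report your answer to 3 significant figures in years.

At steady state ΣF_in = ΣF_out.
ΣF_in = 83.800 Gt C/yr.
Litterfall transfer to soil flux = ΣF_in − (48.6) = 83.800 − 48.60 = 35.20 Gt C/yr.
τ = M / F = 603 / 35.20 = 17.13 yr.

17.1 yr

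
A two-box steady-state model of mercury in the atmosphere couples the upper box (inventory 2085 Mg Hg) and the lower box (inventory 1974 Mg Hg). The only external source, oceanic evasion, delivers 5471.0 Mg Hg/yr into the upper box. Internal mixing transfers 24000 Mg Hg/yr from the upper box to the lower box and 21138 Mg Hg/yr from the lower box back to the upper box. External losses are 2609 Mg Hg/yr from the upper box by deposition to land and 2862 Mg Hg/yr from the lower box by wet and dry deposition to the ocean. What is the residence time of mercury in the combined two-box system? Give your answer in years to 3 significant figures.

0.742 yr

Treat the two boxes together as one reservoir: the mixing fluxes between them are internal recycling, so τ = ΣM / Σ(external losses).
M_total = 2085 + 1974 = 4059.0 Mg Hg.
ΣF_external_out = 2609 + 2862 = 5471.0 Mg Hg/yr.
τ = M_total / ΣF_ext = 4059.0 / 5471.0 = 0.7419 yr.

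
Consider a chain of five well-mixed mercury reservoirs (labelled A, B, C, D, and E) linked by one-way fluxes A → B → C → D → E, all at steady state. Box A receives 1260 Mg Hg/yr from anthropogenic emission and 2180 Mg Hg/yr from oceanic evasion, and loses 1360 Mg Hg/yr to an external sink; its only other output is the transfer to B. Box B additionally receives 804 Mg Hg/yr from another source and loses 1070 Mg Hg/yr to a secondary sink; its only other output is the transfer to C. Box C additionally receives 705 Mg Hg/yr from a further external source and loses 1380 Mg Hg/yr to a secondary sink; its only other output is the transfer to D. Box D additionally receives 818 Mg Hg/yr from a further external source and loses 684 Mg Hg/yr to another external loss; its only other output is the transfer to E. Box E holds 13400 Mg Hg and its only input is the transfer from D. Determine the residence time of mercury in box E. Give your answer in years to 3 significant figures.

10.5 yr

Box A: F(A→B) = (1260 + 2180) − 1360 = 2080.0 Mg Hg/yr.
Box B: F(B→C) = (2080.0 + 804) − 1070 = 1814.0 Mg Hg/yr.
Box C: F(C→D) = (1814.0 + 705) − 1380 = 1139.0 Mg Hg/yr.
Box D: F(D→E) = (1139.0 + 818) − 684 = 1273.0 Mg Hg/yr.
Box E throughput = its input = 1273.0 Mg Hg/yr; τ = 13400 / 1273.0 = 10.53 yr.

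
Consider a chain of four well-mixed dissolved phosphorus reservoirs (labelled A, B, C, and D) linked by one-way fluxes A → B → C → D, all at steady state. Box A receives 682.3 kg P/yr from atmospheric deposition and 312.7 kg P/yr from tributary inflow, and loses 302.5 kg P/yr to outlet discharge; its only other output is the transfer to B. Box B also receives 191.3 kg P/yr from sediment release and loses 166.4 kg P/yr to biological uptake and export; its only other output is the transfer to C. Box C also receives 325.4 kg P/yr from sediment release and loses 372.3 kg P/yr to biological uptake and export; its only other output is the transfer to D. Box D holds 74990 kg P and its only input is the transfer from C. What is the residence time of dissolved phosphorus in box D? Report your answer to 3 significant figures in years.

Box A: F(A→B) = (682.3 + 312.7) − 302.5 = 692.50 kg P/yr.
Box B: F(B→C) = (692.50 + 191.3) − 166.4 = 717.40 kg P/yr.
Box C: F(C→D) = (717.40 + 325.4) − 372.3 = 670.50 kg P/yr.
Box D throughput = its input = 670.50 kg P/yr; τ = 74990 / 670.50 = 111.8 yr.

112 yr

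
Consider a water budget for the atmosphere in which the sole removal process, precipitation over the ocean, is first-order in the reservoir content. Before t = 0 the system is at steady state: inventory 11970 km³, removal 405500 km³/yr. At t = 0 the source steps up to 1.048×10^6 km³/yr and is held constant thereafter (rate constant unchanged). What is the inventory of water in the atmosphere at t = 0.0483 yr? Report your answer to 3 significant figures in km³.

τ = M₀/F₀ = 11970/405500 = 0.02952 yr; rate constant k = 1/τ.
New steady state M_∞ = F₁/k = F₁·τ = 1.048×10^6 × 0.02952 = 30936 km³.
M(t) = M_∞ + (M₀ − M_∞)·e^(−t/τ); t/τ = 0.0483/0.02952 = 1.636, so e^(−t/τ) = 0.1947.
M(t) = 30936 − 18970 × 0.1947 = 27243 km³.

27200 km³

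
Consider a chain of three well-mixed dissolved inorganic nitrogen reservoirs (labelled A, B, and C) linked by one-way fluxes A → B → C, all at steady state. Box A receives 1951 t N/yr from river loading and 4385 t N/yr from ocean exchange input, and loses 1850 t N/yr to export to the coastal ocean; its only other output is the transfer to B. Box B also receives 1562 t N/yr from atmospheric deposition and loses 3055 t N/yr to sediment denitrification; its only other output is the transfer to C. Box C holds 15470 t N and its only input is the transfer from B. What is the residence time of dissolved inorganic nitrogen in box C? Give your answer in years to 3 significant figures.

5.17 yr

Box A: F(A→B) = (1951 + 4385) − 1850 = 4486.0 t N/yr.
Box B: F(B→C) = (4486.0 + 1562) − 3055 = 2993.0 t N/yr.
Box C throughput = its input = 2993.0 t N/yr; τ = 15470 / 2993.0 = 5.169 yr.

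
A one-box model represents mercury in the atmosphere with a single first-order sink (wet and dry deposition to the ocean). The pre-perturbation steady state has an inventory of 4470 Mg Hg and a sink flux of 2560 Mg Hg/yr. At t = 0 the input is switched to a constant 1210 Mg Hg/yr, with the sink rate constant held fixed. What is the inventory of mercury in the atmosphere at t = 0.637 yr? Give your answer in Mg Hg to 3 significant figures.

3750 Mg Hg

The sink rate constant is k = F₀/M₀ = 2560/4470 = 0.5727 yr⁻¹.
Solving dM/dt = F₁ − kM with M(0) = M₀ gives M(t) = F₁/k + (M₀ − F₁/k)·e^(−kt).
F₁/k = 1210/0.5727 = 2112.8 Mg Hg; kt = 0.5727 × 0.637 = 0.3648, e^(−kt) = 0.6943.
M(0.637) = 2112.8 + (4470 − 2112.8) × 0.6943 = 2112.8 + 1637 = 3749.5 Mg Hg.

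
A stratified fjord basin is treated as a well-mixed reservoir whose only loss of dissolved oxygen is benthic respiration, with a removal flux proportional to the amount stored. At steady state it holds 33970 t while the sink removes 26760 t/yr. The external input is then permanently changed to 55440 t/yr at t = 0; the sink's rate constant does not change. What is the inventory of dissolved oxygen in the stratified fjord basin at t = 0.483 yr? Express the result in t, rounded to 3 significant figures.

The sink rate constant is k = F₀/M₀ = 26760/33970 = 0.7878 yr⁻¹.
Solving dM/dt = F₁ − kM with M(0) = M₀ gives M(t) = F₁/k + (M₀ − F₁/k)·e^(−kt).
F₁/k = 55440/0.7878 = 70377 t; kt = 0.7878 × 0.483 = 0.3805, e^(−kt) = 0.6835.
M(0.483) = 70377 + (33970 − 70377) × 0.6835 = 70377 − 24890 = 45492 t.

45500 t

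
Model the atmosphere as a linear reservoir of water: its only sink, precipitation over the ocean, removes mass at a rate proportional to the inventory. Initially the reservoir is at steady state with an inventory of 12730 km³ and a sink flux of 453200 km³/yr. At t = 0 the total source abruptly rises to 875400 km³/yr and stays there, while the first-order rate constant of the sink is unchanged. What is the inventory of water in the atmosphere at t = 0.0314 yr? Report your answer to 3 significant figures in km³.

The sink rate constant is k = F₀/M₀ = 453200/12730 = 35.60 yr⁻¹.
Solving dM/dt = F₁ − kM with M(0) = M₀ gives M(t) = F₁/k + (M₀ − F₁/k)·e^(−kt).
F₁/k = 875400/35.60 = 24589 km³; kt = 35.60 × 0.0314 = 1.118, e^(−kt) = 0.3270.
M(0.0314) = 24589 + (12730 − 24589) × 0.3270 = 24589 − 3878 = 20712 km³.

20700 km³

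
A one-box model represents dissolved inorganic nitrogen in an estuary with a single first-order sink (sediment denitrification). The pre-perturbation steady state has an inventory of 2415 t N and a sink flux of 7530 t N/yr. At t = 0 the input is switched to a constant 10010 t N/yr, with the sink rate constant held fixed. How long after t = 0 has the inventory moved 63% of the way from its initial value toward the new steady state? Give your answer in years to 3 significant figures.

τ = M₀/F₀ = 2415/7530 = 0.3207 yr.
The remaining gap fraction is e^(−t/τ); 63% covered ⇒ e^(−t/τ) = 0.370.
t = −τ ln(0.370) = 0.3207 × 0.9943 = 0.3189 yr.

0.319 yr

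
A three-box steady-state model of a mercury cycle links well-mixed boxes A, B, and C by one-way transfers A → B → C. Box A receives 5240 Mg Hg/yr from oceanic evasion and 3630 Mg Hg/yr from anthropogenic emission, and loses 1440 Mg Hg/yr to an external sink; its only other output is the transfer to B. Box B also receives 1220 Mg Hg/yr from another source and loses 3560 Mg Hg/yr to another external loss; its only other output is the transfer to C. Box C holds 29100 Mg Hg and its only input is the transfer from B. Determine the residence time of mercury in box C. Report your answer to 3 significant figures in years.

5.72 yr

Box A: F(A→B) = (5240 + 3630) − 1440 = 7430.0 Mg Hg/yr.
Box B: F(B→C) = (7430.0 + 1220) − 3560 = 5090.0 Mg Hg/yr.
Box C throughput = its input = 5090.0 Mg Hg/yr; τ = 29100 / 5090.0 = 5.717 yr.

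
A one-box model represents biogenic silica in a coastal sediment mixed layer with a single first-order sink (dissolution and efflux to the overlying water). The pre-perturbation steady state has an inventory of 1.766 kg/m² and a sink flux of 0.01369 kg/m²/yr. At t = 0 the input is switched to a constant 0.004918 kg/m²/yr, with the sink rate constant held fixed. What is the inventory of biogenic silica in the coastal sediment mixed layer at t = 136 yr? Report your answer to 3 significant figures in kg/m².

Residence time τ = M₀/F₀ = 129.0 yr. The eventual steady state is M_∞ = M₀·(F₁/F₀) = 1.766 × 0.004918/0.01369 = 0.63442 kg/m².
The anomaly ΔM(t) = M(t) − M_∞ decays as ΔM₀·e^(−t/τ) with ΔM₀ = 1.766 − 0.63442 = 1.132 kg/m².
At t = 136 yr, e^(−t/τ) = e^(−1.054) = 0.3484, so ΔM = 0.3943 kg/m² and M = 0.63442 + 0.3943 = 1.0287 kg/m².

1.03 kg/m²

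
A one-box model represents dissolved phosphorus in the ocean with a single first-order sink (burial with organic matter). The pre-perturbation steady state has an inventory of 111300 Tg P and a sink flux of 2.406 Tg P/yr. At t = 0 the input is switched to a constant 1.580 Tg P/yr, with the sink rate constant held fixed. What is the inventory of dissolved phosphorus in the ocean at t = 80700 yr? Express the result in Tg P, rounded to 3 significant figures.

The sink rate constant is k = F₀/M₀ = 2.406/111300 = 2.162×10^-5 yr⁻¹.
Solving dM/dt = F₁ − kM with M(0) = M₀ gives M(t) = F₁/k + (M₀ − F₁/k)·e^(−kt).
F₁/k = 1.580/2.162×10^-5 = 73090 Tg P; kt = 2.162×10^-5 × 80700 = 1.745, e^(−kt) = 0.1747.
M(80700) = 73090 + (111300 − 73090) × 0.1747 = 73090 + 6676 = 79766 Tg P.

79800 Tg P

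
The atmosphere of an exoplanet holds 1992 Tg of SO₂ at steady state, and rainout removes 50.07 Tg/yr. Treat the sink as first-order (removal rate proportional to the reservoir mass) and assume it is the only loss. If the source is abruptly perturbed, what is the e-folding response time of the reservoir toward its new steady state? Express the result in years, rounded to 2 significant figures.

40 yr

For a linear reservoir the response time equals the residence time τ = M/F.
τ = 1992 / 50.07 = 39.78 yr.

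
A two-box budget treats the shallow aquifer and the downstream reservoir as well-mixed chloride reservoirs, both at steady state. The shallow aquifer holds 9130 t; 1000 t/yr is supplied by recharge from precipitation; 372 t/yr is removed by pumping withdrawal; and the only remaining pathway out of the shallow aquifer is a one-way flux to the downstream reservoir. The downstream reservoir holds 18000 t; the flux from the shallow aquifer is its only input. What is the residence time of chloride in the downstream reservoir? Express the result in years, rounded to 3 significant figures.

Balance the shallow aquifer: ΣF_in = 1000.0 t/yr.
Flux to the downstream reservoir = ΣF_in − (372) = 628.00 t/yr.
At steady state the output of the downstream reservoir equals its input, 628.00 t/yr.
τ = M / F = 18000 / 628.00 = 28.66 yr.

28.7 yr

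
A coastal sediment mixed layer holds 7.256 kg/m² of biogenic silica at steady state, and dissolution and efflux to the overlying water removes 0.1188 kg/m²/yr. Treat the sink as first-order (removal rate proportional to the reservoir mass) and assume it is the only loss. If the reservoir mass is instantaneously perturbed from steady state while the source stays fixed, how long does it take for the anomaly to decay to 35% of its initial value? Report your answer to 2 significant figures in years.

For a linear reservoir the anomaly decays as exp(−t/τ) with τ = M/F = 7.256/0.1188 = 61.08 yr.
exp(−t/τ) = 0.35 ⇒ t = −τ ln(0.35) = 61.08 × 1.050 = 64.12 yr.

64 yr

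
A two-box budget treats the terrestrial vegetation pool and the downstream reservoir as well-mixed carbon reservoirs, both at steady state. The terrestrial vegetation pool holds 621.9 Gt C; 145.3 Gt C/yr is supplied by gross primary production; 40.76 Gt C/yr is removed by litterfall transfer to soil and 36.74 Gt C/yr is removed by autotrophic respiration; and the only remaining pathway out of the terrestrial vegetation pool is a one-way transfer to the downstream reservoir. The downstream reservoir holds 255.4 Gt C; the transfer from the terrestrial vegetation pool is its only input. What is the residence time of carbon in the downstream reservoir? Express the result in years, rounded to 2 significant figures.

Balance the terrestrial vegetation pool: ΣF_in = 145.30 Gt C/yr.
Transfer to the downstream reservoir = ΣF_in − (40.76 + 36.74) = 67.800 Gt C/yr.
At steady state the output of the downstream reservoir equals its input, 67.800 Gt C/yr.
τ = M / F = 255.4 / 67.800 = 3.767 yr.

3.8 yr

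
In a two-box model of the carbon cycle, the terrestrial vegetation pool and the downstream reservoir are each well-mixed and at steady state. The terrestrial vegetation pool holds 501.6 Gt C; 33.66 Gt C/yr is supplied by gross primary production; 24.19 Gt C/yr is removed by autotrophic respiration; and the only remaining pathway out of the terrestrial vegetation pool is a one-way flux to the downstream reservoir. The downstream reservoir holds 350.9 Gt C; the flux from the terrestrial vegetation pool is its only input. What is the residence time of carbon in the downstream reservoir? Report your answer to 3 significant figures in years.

Balance the terrestrial vegetation pool: ΣF_in = 33.660 Gt C/yr.
Flux to the downstream reservoir = ΣF_in − (24.19) = 9.4700 Gt C/yr.
At steady state the output of the downstream reservoir equals its input, 9.4700 Gt C/yr.
τ = M / F = 350.9 / 9.4700 = 37.05 yr.

37.1 yr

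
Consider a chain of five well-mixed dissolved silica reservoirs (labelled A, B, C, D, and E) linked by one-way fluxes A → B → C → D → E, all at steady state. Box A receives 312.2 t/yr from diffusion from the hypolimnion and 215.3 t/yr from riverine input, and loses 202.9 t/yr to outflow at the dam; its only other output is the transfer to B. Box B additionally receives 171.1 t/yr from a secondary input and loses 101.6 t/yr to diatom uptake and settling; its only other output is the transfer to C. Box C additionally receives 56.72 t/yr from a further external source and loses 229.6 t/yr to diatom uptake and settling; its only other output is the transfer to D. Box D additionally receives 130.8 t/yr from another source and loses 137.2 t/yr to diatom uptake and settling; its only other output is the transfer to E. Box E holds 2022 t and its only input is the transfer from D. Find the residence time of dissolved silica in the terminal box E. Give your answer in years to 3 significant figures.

9.41 yr

Box A: F(A→B) = (312.2 + 215.3) − 202.9 = 324.60 t/yr.
Box B: F(B→C) = (324.60 + 171.1) − 101.6 = 394.10 t/yr.
Box C: F(C→D) = (394.10 + 56.72) − 229.6 = 221.22 t/yr.
Box D: F(D→E) = (221.22 + 130.8) − 137.2 = 214.82 t/yr.
Box E throughput = its input = 214.82 t/yr; τ = 2022 / 214.82 = 9.413 yr.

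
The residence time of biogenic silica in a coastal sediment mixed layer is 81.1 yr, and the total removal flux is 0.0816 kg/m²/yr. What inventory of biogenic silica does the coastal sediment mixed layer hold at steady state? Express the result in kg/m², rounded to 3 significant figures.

τ = M/F ⇒ M = τ × F = 81.1 × 0.0816 = 6.618 kg/m².

6.62 kg/m²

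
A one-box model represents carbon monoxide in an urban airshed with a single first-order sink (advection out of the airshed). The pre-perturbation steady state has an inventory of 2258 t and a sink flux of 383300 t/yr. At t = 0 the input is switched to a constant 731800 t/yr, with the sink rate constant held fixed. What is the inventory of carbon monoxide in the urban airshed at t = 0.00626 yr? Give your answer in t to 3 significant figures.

3600 t

Residence time τ = M₀/F₀ = 0.005891 yr. The eventual steady state is M_∞ = M₀·(F₁/F₀) = 2258 × 731800/383300 = 4311.0 t.
The anomaly ΔM(t) = M(t) − M_∞ decays as ΔM₀·e^(−t/τ) with ΔM₀ = 2258 − 4311.0 = −2053 t.
At t = 0.00626 yr, e^(−t/τ) = e^(−1.063) = 0.3455, so ΔM = −709.4 t and M = 4311.0 − 709.4 = 3601.6 t.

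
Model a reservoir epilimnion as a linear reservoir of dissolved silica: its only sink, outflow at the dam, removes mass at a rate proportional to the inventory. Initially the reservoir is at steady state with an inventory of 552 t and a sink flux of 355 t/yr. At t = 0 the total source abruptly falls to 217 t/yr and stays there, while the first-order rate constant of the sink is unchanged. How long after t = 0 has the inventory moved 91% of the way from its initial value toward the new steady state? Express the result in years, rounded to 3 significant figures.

τ = M₀/F₀ = 552/355 = 1.555 yr.
The remaining gap fraction is e^(−t/τ); 91% covered ⇒ e^(−t/τ) = 0.0900.
t = −τ ln(0.0900) = 1.555 × 2.408 = 3.744 yr.

3.74 yr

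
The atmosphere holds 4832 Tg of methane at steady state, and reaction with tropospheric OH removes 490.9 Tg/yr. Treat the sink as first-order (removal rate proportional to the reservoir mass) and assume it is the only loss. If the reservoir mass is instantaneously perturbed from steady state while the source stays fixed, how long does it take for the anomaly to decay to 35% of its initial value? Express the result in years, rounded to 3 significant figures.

For a linear reservoir the anomaly decays as exp(−t/τ) with τ = M/F = 4832/490.9 = 9.843 yr.
exp(−t/τ) = 0.35 ⇒ t = −τ ln(0.35) = 9.843 × 1.050 = 10.33 yr.

10.3 yr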